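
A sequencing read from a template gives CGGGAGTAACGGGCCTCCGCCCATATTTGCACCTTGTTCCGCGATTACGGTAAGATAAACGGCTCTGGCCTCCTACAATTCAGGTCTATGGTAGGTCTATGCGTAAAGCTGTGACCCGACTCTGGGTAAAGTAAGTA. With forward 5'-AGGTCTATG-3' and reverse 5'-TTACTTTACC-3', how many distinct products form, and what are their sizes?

Two products: 53 bp, 42 bp

The forward primer AGGTCTATG matches the top strand at positions 82–90, 93–101.
The reverse primer's reverse complement is GGTAAAGTAA, matching at positions 125–134.
Each forward site pairs with the reverse site to give a product ending at position 134: sizes 53, 42 bp.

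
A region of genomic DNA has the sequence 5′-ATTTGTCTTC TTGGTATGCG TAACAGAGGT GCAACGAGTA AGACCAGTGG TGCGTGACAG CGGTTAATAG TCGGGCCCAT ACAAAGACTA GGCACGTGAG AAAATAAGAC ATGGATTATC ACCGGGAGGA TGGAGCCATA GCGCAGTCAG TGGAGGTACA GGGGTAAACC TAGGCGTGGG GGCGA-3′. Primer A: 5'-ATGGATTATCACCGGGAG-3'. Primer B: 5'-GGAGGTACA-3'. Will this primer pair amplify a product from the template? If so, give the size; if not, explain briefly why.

Primer A (ATGGATTATCACCGGGAG) matches the top strand at positions 111–128 (3' end points downstream).
Primer B (GGAGGTACA) also matches the top strand directly, at positions 152–160 — its reverse complement TGTACCTCC is not present.
Both primers anneal to the bottom strand with 3' ends pointing the same way, so neither can prime synthesis back toward the other.

No product — both primers anneal to the same strand and extend in the same direction.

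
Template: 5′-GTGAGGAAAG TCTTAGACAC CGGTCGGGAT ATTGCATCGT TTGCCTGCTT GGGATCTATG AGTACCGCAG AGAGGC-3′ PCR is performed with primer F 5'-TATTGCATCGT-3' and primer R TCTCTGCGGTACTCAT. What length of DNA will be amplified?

The forward primer matches the template at positions 30–40.
Taking the reverse complement of TCTCTGCGGTACTCAT gives ATGAGTACCGCAGAGA, found at positions 58–73 on the template; the primer anneals here to the top strand with its 3' end pointing upstream.
Amplicon spans positions 30–73: 44 bp.

44 bp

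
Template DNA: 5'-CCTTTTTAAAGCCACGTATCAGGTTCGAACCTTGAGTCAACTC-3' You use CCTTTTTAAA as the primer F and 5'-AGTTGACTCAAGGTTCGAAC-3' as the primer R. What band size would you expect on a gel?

Scanning the template, CCTTTTTAAA occurs at positions 1–10; this primer anneals to the bottom strand there with its 3' end pointing downstream.
Reverse complement of the reverse primer: GTTCGAACCTTGAGTCAACT. This occurs on the top strand at positions 23–42.
Amplicon spans positions 1–42: 42 bp.

42 bp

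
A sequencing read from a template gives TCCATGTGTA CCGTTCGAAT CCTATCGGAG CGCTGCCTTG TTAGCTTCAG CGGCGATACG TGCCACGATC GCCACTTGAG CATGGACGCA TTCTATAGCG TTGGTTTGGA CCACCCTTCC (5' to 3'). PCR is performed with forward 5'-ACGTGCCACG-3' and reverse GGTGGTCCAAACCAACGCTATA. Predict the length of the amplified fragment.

58 bp

Forward primer ACGTGCCACG is found on the top strand at positions 58–67.
Reverse complement of the reverse primer: TATAGCGTTGGTTTGGACCACC. This occurs on the top strand at positions 94–115.
Amplicon spans positions 58–115: 58 bp.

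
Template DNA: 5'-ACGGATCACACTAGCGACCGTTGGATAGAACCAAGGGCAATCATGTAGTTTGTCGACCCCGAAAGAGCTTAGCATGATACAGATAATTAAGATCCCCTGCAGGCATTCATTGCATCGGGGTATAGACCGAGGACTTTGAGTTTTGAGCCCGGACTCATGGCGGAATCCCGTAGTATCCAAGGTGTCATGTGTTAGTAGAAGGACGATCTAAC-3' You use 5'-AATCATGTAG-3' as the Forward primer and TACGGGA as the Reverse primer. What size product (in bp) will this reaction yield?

Scanning the template, AATCATGTAG occurs at positions 39–48; this primer anneals to the bottom strand there with its 3' end pointing downstream.
The reverse primer's reverse complement is TCCCGTA, which matches the template at positions 166–172.
Amplicon spans positions 39–172: 134 bp.

134 bp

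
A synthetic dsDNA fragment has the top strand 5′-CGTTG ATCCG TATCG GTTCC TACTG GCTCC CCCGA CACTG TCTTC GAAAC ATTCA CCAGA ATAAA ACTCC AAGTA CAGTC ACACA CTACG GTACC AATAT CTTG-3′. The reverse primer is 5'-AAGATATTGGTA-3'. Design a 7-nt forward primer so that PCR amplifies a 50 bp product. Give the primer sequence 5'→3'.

5'-CACCAGA-3'

The reverse primer's reverse complement TACCAATATCTT matches the template at positions 92–103, so the product ends at position 103.
A 50 bp product then starts at position 103 − 50 + 1 = 54.
The forward primer is identical to the top strand there: CACCAGA.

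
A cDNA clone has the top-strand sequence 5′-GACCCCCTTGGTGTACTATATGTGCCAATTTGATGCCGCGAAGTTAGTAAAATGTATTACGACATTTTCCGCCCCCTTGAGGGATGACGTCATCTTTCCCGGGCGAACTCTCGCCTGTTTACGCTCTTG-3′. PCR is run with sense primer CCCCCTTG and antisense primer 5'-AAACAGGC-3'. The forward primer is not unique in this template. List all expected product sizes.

118 bp, 49 bp

The forward primer CCCCCTTG matches the top strand at positions 3–10, 72–79.
The reverse primer's reverse complement is GCCTGTTT, matching at positions 113–120.
Each forward site pairs with the reverse site to give a product ending at position 120: sizes 118, 49 bp.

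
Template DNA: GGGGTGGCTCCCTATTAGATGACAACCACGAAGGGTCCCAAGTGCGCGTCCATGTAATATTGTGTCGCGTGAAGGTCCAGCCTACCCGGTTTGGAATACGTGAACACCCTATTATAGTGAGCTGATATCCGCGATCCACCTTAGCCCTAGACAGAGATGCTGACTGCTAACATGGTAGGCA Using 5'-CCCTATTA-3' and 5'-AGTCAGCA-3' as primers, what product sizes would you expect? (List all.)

156 bp, 59 bp

The forward primer CCCTATTA matches the top strand at positions 10–17, 107–114.
The reverse primer's reverse complement is TGCTGACT, matching at positions 158–165.
Each forward site pairs with the reverse site to give a product ending at position 165: sizes 156, 59 bp.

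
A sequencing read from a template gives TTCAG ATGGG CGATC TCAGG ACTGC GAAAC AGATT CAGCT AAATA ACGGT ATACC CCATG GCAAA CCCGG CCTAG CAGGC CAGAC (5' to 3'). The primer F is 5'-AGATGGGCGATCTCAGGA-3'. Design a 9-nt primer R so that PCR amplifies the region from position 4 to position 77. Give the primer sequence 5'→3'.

5'-TGCTAGGCC-3'

The product's 3' end on the top strand is position 77.
The reverse primer anneals to the top strand over positions 69–77, i.e. to GGCCTAGCA.
Its sequence written 5'→3' is the reverse complement: TGCTAGGCC.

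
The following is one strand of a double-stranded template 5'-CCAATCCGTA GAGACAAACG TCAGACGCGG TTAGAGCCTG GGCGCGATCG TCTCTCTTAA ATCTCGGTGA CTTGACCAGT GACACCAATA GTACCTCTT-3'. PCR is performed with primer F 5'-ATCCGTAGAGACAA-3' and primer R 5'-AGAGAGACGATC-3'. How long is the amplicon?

54 bp

Scanning the template, ATCCGTAGAGACAA occurs at positions 4–17; this primer anneals to the bottom strand there with its 3' end pointing downstream.
Reverse complement of the reverse primer: GATCGTCTCTCT. This occurs on the top strand at positions 46–57.
Product length = (reverse-primer end) − (forward-primer start) + 1 = 57 − 4 + 1 = 54 bp.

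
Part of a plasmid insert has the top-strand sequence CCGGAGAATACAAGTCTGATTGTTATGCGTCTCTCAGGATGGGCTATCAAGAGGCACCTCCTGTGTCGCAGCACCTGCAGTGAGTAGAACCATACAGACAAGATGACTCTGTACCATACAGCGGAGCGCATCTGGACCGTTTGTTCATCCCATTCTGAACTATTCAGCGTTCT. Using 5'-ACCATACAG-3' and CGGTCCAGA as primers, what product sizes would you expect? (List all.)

51 bp, 27 bp

The forward primer ACCATACAG matches the top strand at positions 89–97, 113–121.
The reverse primer's reverse complement is TCTGGACCG, matching at positions 131–139.
Each forward site pairs with the reverse site to give a product ending at position 139: sizes 51, 27 bp.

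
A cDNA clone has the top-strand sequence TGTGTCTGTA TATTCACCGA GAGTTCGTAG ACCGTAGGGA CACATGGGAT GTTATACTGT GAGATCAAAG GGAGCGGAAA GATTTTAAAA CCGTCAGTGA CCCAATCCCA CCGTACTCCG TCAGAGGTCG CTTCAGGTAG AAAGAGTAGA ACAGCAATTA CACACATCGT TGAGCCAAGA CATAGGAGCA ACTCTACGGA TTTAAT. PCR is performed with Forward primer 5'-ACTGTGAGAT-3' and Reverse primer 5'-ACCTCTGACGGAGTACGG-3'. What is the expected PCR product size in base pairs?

Forward primer ACTGTGAGAT is found on the top strand at positions 56–65.
Reverse complement of the reverse primer: CCGTACTCCGTCAGAGGT. This occurs on the top strand at positions 111–128.
Product length = (reverse-primer end) − (forward-primer start) + 1 = 128 − 56 + 1 = 73 bp.

73 bp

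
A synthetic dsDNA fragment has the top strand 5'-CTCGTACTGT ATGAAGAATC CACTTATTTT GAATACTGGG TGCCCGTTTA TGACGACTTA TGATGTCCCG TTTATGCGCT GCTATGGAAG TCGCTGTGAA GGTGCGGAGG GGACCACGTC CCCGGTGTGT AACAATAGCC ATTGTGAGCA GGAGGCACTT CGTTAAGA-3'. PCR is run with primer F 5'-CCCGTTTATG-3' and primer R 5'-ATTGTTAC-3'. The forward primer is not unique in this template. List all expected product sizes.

The forward primer CCCGTTTATG matches the top strand at positions 43–52, 67–76.
The reverse primer's reverse complement is GTAACAAT, matching at positions 129–136.
Each forward site pairs with the reverse site to give a product ending at position 136: sizes 94, 70 bp.

94 bp, 70 bp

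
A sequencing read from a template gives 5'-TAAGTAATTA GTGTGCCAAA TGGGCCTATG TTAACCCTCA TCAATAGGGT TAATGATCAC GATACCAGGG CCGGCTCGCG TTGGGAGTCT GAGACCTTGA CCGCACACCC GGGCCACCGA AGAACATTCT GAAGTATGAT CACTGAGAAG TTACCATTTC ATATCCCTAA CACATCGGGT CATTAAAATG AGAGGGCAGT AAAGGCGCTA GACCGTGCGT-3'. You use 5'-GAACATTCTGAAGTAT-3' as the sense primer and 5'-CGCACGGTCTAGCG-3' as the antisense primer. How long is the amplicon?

98 bp

The forward primer matches the template at positions 122–137.
Reverse complement of the reverse primer: CGCTAGACCGTGCG. This occurs on the top strand at positions 206–219.
Amplicon spans positions 122–219: 98 bp.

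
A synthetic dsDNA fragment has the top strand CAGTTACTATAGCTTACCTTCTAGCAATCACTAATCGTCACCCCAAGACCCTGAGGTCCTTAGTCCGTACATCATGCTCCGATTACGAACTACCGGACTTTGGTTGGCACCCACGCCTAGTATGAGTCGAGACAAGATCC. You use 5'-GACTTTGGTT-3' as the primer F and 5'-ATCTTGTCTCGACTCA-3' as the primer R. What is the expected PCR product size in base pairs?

The forward primer matches the template at positions 96–105.
The reverse primer's reverse complement is TGAGTCGAGACAAGAT, which matches the template at positions 123–138.
Amplicon spans positions 96–138: 43 bp.

43 bp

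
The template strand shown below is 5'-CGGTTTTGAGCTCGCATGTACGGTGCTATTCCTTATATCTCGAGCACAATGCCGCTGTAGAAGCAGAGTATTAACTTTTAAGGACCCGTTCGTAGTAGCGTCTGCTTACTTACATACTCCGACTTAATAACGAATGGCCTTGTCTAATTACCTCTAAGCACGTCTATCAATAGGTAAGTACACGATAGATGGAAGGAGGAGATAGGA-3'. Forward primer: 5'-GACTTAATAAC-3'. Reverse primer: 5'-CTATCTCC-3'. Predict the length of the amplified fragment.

85 bp

Forward primer GACTTAATAAC is found on the top strand at positions 121–131.
The reverse primer's reverse complement is GGAGATAG, which matches the template at positions 198–205.
Amplicon spans positions 121–205: 85 bp.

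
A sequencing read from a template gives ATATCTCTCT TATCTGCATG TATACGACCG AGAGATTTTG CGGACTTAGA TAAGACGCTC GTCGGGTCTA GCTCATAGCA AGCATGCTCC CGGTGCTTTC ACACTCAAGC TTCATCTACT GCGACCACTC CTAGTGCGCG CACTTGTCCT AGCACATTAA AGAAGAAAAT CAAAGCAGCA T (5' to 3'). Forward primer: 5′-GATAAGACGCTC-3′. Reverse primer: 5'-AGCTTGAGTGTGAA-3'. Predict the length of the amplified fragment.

Scanning the template, GATAAGACGCTC occurs at positions 49–60; this primer anneals to the bottom strand there with its 3' end pointing downstream.
Taking the reverse complement of AGCTTGAGTGTGAA gives TTCACACTCAAGCT, found at positions 98–111 on the template; the primer anneals here to the top strand with its 3' end pointing upstream.
Product length = (reverse-primer end) − (forward-primer start) + 1 = 111 − 49 + 1 = 63 bp.

63 bp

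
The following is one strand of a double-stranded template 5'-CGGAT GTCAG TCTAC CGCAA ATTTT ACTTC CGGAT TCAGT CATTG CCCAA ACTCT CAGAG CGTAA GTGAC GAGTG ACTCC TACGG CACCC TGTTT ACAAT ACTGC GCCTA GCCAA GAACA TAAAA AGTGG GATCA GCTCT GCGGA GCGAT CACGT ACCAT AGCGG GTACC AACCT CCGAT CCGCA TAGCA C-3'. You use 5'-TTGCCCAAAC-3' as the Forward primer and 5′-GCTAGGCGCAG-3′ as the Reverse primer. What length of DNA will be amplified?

70 bp

Forward primer TTGCCCAAAC is found on the top strand at positions 43–52.
Taking the reverse complement of GCTAGGCGCAG gives CTGCGCCTAGC, found at positions 102–112 on the template; the primer anneals here to the top strand with its 3' end pointing upstream.
Product length = (reverse-primer end) − (forward-primer start) + 1 = 112 − 43 + 1 = 70 bp.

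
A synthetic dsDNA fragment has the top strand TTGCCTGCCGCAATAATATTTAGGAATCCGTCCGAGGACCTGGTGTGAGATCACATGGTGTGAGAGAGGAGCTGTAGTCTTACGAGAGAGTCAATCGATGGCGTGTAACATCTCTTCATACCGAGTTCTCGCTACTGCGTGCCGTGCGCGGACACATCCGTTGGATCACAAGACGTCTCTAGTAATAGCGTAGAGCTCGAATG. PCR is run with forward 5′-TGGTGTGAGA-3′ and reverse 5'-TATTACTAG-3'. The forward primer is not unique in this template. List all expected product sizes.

The forward primer TGGTGTGAGA matches the top strand at positions 41–50, 56–65.
The reverse primer's reverse complement is CTAGTAATA, matching at positions 179–187.
Each forward site pairs with the reverse site to give a product ending at position 187: sizes 147, 132 bp.

147 bp, 132 bp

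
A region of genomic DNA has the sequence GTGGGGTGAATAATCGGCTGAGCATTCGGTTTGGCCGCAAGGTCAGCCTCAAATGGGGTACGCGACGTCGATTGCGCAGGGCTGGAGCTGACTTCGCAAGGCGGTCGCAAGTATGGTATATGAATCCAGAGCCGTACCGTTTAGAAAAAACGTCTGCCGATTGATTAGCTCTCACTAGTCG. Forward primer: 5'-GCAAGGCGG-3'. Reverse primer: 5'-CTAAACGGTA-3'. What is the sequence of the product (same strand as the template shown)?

5'-GCAAGGCGGTCGCAAGTATGGTATATGAATCCAGAGCCGTACCGTTTAG-3'

Scanning the template, GCAAGGCGG occurs at positions 96–104; this primer anneals to the bottom strand there with its 3' end pointing downstream.
Taking the reverse complement of CTAAACGGTA gives TACCGTTTAG, found at positions 135–144 on the template; the primer anneals here to the top strand with its 3' end pointing upstream.
The product is the template from position 96 through 144 (49 bp).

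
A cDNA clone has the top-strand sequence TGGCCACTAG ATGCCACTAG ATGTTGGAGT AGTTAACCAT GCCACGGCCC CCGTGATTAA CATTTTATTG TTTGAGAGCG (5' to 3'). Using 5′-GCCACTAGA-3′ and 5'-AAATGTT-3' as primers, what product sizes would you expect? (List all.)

The forward primer GCCACTAGA matches the top strand at positions 3–11, 13–21.
The reverse primer's reverse complement is AACATTT, matching at positions 59–65.
Each forward site pairs with the reverse site to give a product ending at position 65: sizes 63, 53 bp.

63 bp, 53 bp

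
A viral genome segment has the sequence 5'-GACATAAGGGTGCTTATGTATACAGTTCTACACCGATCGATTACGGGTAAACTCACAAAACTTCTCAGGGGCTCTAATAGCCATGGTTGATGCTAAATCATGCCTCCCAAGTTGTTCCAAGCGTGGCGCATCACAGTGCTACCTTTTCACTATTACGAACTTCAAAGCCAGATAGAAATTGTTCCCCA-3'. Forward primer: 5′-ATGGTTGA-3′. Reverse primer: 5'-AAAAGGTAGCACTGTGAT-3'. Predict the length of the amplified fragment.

65 bp

The forward primer matches the template at positions 83–90.
The reverse primer's reverse complement is ATCACAGTGCTACCTTTT, which matches the template at positions 130–147.
The product runs from position 83 to position 147, so its length is 147 − 83 + 1 = 65 bp.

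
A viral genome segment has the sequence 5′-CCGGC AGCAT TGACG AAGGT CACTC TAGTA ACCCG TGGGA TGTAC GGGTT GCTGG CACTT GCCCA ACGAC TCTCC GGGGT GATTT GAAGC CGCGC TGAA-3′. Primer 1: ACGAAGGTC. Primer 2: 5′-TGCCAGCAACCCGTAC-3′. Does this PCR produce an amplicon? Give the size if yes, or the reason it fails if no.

Primer 1 (ACGAAGGTC) matches the top strand at positions 13–21; it acts as a forward primer.
Primer 2's reverse complement is GTACGGGTTGCTGGCA, matching the top strand at positions 42–57; it acts as a reverse primer.
The 3' ends face each other across positions 13–57, giving a 45 bp product.

Yes — a 45 bp product.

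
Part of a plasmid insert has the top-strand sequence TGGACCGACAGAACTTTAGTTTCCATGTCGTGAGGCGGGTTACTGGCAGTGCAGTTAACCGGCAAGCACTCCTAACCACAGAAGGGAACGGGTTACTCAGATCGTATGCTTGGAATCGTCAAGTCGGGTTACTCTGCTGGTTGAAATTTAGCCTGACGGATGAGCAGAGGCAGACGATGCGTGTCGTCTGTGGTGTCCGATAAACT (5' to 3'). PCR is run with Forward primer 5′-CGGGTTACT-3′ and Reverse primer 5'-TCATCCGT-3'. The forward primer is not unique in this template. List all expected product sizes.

128 bp, 75 bp, 39 bp

The forward primer CGGGTTACT matches the top strand at positions 36–44, 89–97, 125–133.
The reverse primer's reverse complement is ACGGATGA, matching at positions 156–163.
Each forward site pairs with the reverse site to give a product ending at position 163: sizes 128, 75, 39 bp.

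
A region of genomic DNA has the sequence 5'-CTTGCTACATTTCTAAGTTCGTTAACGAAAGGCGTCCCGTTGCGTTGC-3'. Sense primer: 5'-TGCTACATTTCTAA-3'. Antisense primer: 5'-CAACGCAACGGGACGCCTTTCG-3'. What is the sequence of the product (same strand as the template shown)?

5'-TGCTACATTTCTAAGTTCGTTAACGAAAGGCGTCCCGTTGCGTTG-3'

The forward primer matches the template at positions 3–16.
Reverse complement of the reverse primer: CGAAAGGCGTCCCGTTGCGTTG. This occurs on the top strand at positions 26–47.
The product is the template from position 3 through 47 (45 bp).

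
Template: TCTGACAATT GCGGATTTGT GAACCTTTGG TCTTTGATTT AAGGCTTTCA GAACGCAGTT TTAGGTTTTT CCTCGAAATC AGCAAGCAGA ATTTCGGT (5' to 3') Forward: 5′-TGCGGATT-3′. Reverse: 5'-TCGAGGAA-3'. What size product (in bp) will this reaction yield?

67 bp

Scanning the template, TGCGGATT occurs at positions 10–17; this primer anneals to the bottom strand there with its 3' end pointing downstream.
The reverse primer's reverse complement is TTCCTCGA, which matches the template at positions 69–76.
Product length = (reverse-primer end) − (forward-primer start) + 1 = 76 − 10 + 1 = 67 bp.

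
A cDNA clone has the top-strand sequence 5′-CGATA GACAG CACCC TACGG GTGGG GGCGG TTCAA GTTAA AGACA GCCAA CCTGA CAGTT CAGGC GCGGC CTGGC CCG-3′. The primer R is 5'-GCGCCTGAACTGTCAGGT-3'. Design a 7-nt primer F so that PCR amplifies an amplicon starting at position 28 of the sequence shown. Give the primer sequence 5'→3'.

5'-CGGTTCA-3'

The reverse primer's reverse complement ACCTGACAGTTCAGGCGC matches the template at positions 50–67; the product starts at position 28.
The forward primer is identical to the top strand over positions 28–34: CGGTTCA.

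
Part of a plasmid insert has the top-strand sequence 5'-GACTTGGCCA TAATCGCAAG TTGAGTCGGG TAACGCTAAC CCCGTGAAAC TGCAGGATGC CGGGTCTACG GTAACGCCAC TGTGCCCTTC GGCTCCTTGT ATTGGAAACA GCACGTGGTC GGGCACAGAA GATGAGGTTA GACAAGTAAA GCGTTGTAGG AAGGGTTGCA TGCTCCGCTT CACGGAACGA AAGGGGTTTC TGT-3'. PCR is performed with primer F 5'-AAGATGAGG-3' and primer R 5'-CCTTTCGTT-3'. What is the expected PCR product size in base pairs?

66 bp

The forward primer matches the template at positions 129–137.
Reverse complement of the reverse primer: AACGAAAGG. This occurs on the top strand at positions 186–194.
The product runs from position 129 to position 194, so its length is 194 − 129 + 1 = 66 bp.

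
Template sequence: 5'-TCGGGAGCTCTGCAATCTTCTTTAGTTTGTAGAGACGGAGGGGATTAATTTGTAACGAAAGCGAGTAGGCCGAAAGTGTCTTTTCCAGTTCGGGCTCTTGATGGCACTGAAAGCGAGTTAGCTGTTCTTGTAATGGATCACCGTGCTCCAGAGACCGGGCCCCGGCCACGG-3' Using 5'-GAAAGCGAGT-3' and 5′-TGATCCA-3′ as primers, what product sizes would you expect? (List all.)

84 bp, 32 bp

The forward primer GAAAGCGAGT matches the top strand at positions 57–66, 109–118.
The reverse primer's reverse complement is TGGATCA, matching at positions 134–140.
Each forward site pairs with the reverse site to give a product ending at position 140: sizes 84, 32 bp.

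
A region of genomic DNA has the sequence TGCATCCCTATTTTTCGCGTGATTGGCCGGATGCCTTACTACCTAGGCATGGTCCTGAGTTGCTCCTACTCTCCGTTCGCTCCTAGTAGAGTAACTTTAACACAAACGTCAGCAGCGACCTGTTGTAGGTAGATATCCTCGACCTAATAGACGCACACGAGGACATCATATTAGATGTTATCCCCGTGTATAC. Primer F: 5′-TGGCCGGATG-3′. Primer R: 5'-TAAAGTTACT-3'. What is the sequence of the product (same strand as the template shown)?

5'-TGGCCGGATGCCTTACTACCTAGGCATGGTCCTGAGTTGCTCCTACTCTCCGTTCGCTCCTAGTAGAGTAACTTTA-3'

Scanning the template, TGGCCGGATG occurs at positions 24–33; this primer anneals to the bottom strand there with its 3' end pointing downstream.
Reverse complement of the reverse primer: AGTAACTTTA. This occurs on the top strand at positions 90–99.
The product is the template from position 24 through 99 (76 bp).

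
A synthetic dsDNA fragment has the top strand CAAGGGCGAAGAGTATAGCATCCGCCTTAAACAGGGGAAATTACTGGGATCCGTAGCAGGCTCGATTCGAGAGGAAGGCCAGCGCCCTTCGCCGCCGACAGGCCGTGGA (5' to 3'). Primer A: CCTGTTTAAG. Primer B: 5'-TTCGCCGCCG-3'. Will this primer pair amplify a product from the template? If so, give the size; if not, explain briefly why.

Primer A (CCTGTTTAAG) has reverse complement CTTAAACAGG, which matches the top strand at positions 26–35; primer A anneals to the top strand there with its 3' end pointing upstream toward position 26.
Primer B (TTCGCCGCCG) matches the top strand directly at positions 88–97; it anneals to the bottom strand with its 3' end pointing downstream toward position 97.
The 3' ends diverge (primer A extends toward position 1, primer B toward position 109), so the primers never converge on a shared product.

No product — the primers' 3' ends point away from each other.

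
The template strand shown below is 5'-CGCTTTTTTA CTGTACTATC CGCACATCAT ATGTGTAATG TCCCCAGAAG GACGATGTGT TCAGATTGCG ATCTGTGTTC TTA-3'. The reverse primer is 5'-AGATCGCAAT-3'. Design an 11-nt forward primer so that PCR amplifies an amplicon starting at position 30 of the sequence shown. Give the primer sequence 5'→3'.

5'-TATGTGTAATG-3'

The reverse primer's reverse complement ATTGCGATCT matches the template at positions 65–74; the product starts at position 30.
The forward primer is identical to the top strand over positions 30–40: TATGTGTAATG.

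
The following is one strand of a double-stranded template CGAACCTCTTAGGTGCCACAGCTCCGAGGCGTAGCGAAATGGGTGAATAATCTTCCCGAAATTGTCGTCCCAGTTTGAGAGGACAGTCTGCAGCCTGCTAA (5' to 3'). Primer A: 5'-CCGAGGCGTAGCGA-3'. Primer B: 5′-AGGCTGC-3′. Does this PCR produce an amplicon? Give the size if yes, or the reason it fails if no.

Yes — a 73 bp product.

Primer A (CCGAGGCGTAGCGA) matches the top strand at positions 24–37; it acts as a forward primer.
Primer B's reverse complement is GCAGCCT, matching the top strand at positions 90–96; it acts as a reverse primer.
The 3' ends face each other across positions 24–96, giving a 73 bp product.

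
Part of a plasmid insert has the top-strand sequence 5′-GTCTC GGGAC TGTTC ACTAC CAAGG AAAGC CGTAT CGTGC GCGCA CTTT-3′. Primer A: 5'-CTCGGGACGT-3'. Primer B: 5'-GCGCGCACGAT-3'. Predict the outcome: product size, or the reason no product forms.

No product — primer A has no binding site in the template.

Primer A (CTCGGGACGT) does not match the top strand, and its reverse complement ACGTCCCGAG does not match either.
With no annealing site for primer A, no amplification occurs.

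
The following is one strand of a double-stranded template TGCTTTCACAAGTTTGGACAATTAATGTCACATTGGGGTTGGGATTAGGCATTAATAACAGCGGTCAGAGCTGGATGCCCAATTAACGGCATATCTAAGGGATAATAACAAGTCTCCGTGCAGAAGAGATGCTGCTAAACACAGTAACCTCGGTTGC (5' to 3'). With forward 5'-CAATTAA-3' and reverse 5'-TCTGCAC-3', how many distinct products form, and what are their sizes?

The forward primer CAATTAA matches the top strand at positions 19–25, 80–86.
The reverse primer's reverse complement is GTGCAGA, matching at positions 118–124.
Each forward site pairs with the reverse site to give a product ending at position 124: sizes 106, 45 bp.

Two products: 106 bp, 45 bp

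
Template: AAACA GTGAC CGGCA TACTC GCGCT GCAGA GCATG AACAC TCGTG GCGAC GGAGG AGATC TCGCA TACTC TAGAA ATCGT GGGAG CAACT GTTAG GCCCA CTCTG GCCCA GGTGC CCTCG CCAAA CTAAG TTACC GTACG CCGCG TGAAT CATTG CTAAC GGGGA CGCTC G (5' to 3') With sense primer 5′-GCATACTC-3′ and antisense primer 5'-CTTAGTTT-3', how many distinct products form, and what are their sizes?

Two products: 118 bp, 68 bp

The forward primer GCATACTC matches the top strand at positions 13–20, 63–70.
The reverse primer's reverse complement is AAACTAAG, matching at positions 123–130.
Each forward site pairs with the reverse site to give a product ending at position 130: sizes 118, 68 bp.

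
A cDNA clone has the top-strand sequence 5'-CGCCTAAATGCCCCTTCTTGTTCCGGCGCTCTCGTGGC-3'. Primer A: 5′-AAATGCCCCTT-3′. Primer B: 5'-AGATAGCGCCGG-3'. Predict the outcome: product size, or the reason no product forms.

No product — primer B has no binding site in the template.

Primer B (AGATAGCGCCGG) does not match the top strand, and its reverse complement CCGGCGCTATCT does not match either.
With no annealing site for primer B, no amplification occurs.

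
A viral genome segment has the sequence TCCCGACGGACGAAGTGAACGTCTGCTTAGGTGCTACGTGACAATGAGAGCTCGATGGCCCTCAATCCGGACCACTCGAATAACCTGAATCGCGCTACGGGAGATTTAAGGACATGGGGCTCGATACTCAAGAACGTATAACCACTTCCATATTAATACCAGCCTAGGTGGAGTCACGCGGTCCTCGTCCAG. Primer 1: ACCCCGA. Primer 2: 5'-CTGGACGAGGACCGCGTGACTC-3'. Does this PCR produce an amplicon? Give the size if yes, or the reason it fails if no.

No product — primer 1 has no binding site in the template.

Primer 1 (ACCCCGA) does not match the top strand, and its reverse complement TCGGGGT does not match either.
With no annealing site for primer 1, no amplification occurs.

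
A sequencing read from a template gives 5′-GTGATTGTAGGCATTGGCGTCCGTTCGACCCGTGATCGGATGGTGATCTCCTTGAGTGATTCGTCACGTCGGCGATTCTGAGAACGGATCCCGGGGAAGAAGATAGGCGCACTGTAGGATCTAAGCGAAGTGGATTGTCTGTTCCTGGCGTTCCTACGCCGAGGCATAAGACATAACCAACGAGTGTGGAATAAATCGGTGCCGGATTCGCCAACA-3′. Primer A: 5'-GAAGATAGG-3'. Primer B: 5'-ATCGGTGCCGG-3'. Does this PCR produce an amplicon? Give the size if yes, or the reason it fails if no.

No product — both primers anneal to the same strand and extend in the same direction.

Primer A (GAAGATAGG) matches the top strand at positions 99–107 (3' end points downstream).
Primer B (ATCGGTGCCGG) also matches the top strand directly, at positions 195–205 — its reverse complement CCGGCACCGAT is not present.
Both primers anneal to the bottom strand with 3' ends pointing the same way, so neither can prime synthesis back toward the other.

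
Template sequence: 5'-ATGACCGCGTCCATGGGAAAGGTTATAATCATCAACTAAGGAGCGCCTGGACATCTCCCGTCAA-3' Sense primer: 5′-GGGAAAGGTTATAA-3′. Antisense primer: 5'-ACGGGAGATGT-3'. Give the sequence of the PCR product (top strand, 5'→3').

5'-GGGAAAGGTTATAATCATCAACTAAGGAGCGCCTGGACATCTCCCGT-3'

Scanning the template, GGGAAAGGTTATAA occurs at positions 15–28; this primer anneals to the bottom strand there with its 3' end pointing downstream.
Taking the reverse complement of ACGGGAGATGT gives ACATCTCCCGT, found at positions 51–61 on the template; the primer anneals here to the top strand with its 3' end pointing upstream.
The product is the template from position 15 through 61 (47 bp).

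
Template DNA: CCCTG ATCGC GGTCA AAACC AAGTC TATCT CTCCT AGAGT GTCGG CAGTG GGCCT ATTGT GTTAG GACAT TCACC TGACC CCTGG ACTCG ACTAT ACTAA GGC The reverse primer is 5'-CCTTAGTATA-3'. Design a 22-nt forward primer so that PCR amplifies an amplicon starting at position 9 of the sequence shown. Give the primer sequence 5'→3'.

The reverse primer's reverse complement TATACTAAGG matches the template at positions 93–102; the product starts at position 9.
The forward primer is identical to the top strand over positions 9–30: GCGGTCAAAACCAAGTCTATCT.

5'-GCGGTCAAAACCAAGTCTATCT-3'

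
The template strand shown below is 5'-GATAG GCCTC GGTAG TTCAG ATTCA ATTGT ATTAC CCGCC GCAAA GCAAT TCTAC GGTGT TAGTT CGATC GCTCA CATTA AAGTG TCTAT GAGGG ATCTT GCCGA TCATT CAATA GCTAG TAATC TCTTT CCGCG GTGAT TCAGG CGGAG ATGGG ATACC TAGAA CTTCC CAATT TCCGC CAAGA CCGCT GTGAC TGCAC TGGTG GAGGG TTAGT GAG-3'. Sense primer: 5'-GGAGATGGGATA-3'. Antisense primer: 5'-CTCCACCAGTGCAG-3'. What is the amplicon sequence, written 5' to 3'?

Scanning the template, GGAGATGGGATA occurs at positions 147–158; this primer anneals to the bottom strand there with its 3' end pointing downstream.
Reverse complement of the reverse primer: CTGCACTGGTGGAG. This occurs on the top strand at positions 195–208.
The product is the template from position 147 through 208 (62 bp).

5'-GGAGATGGGATACCTAGAACTTCCCAATTTCCGCCAAGACCGCTGTGACTGCACTGGTGGAG-3'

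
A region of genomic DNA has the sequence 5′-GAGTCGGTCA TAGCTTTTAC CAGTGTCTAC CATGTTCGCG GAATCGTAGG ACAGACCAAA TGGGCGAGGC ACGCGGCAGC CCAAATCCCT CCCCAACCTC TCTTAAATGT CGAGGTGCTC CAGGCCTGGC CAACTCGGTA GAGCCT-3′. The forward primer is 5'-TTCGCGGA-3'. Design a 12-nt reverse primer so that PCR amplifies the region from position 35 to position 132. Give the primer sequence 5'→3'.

5'-TGGCCAGGCCTG-3'

The product's 3' end on the top strand is position 132.
The reverse primer anneals to the top strand over positions 121–132, i.e. to CAGGCCTGGCCA.
Its sequence written 5'→3' is the reverse complement: TGGCCAGGCCTG.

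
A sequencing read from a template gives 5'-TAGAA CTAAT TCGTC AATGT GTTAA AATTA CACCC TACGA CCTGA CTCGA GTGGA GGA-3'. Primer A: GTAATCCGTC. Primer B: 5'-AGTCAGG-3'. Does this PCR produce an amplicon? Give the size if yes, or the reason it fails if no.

No product — primer A has no binding site in the template.

Primer A (GTAATCCGTC) does not match the top strand, and its reverse complement GACGGATTAC does not match either.
With no annealing site for primer A, no amplification occurs.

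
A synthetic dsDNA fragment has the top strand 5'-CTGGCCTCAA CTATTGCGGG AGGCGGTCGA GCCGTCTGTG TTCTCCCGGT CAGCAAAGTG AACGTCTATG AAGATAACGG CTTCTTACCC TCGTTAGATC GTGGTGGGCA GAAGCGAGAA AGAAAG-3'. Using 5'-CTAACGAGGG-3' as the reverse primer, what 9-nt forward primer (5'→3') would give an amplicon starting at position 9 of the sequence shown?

5'-AACTATTGC-3'

The reverse primer's reverse complement CCCTCGTTAG matches the template at positions 88–97; the product starts at position 9.
The forward primer is identical to the top strand over positions 9–17: AACTATTGC.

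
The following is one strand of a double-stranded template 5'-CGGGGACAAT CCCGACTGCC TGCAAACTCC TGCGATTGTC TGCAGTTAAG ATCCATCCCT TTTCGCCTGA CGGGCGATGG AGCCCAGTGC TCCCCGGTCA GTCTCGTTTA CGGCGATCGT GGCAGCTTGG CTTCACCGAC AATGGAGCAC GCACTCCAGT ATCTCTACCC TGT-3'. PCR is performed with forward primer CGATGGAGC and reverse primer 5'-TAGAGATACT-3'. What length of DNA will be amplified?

The forward primer matches the template at positions 75–83.
The reverse primer's reverse complement is AGTATCTCTA, which matches the template at positions 158–167.
Amplicon spans positions 75–167: 93 bp.

93 bp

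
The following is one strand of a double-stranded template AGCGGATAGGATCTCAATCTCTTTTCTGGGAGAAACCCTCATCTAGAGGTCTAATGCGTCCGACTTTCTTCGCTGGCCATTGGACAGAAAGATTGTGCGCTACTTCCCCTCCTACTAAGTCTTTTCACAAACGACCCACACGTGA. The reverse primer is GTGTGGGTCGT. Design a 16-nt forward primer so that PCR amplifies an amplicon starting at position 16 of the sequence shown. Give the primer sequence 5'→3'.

5'-AATCTCTTTTCTGGGA-3'

The reverse primer's reverse complement ACGACCCACAC matches the template at positions 131–141; the product starts at position 16.
The forward primer is identical to the top strand over positions 16–31: AATCTCTTTTCTGGGA.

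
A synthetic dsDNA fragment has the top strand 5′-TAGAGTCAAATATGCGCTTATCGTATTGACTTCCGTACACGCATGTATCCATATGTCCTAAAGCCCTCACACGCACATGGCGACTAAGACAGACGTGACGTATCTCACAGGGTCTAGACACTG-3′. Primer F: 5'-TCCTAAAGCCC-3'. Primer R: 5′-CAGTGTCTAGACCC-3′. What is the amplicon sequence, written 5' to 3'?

5'-TCCTAAAGCCCTCACACGCACATGGCGACTAAGACAGACGTGACGTATCTCACAGGGTCTAGACACTG-3'

Scanning the template, TCCTAAAGCCC occurs at positions 56–66; this primer anneals to the bottom strand there with its 3' end pointing downstream.
Taking the reverse complement of CAGTGTCTAGACCC gives GGGTCTAGACACTG, found at positions 110–123 on the template; the primer anneals here to the top strand with its 3' end pointing upstream.
The product is the template from position 56 through 123 (68 bp).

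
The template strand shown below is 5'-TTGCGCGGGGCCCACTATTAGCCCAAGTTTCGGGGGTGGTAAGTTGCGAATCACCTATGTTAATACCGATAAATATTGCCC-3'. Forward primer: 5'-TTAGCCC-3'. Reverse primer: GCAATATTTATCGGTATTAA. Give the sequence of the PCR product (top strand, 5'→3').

The forward primer matches the template at positions 18–24.
The reverse primer's reverse complement is TTAATACCGATAAATATTGC, which matches the template at positions 60–79.
The product is the template from position 18 through 79 (62 bp).

5'-TTAGCCCAAGTTTCGGGGGTGGTAAGTTGCGAATCACCTATGTTAATACCGATAAATATTGC-3'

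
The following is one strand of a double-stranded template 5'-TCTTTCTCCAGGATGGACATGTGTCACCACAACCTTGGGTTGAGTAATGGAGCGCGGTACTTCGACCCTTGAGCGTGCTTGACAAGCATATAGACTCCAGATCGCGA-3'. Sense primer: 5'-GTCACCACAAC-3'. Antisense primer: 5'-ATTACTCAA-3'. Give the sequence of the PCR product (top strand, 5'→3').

Forward primer GTCACCACAAC is found on the top strand at positions 23–33.
Reverse complement of the reverse primer: TTGAGTAAT. This occurs on the top strand at positions 40–48.
The product is the template from position 23 through 48 (26 bp).

5'-GTCACCACAACCTTGGGTTGAGTAAT-3'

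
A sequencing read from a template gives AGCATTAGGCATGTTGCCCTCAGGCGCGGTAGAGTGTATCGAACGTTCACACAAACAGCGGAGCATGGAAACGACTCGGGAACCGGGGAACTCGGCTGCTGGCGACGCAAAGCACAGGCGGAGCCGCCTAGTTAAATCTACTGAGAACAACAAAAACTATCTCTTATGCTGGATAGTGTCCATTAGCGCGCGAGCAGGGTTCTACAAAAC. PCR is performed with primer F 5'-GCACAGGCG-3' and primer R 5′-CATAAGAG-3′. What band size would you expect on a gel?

Forward primer GCACAGGCG is found on the top strand at positions 112–120.
Reverse complement of the reverse primer: CTCTTATG. This occurs on the top strand at positions 161–168.
Product length = (reverse-primer end) − (forward-primer start) + 1 = 168 − 112 + 1 = 57 bp.

57 bp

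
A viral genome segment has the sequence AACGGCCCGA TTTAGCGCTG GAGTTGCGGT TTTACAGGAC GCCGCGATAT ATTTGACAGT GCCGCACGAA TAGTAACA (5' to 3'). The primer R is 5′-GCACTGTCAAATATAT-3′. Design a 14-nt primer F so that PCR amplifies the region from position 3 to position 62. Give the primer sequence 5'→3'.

5'-CGGCCCGATTTAGC-3'

The reverse primer's reverse complement ATATATTTGACAGTGC matches the template at positions 47–62; the product starts at position 3.
The forward primer is identical to the top strand over positions 3–16: CGGCCCGATTTAGC.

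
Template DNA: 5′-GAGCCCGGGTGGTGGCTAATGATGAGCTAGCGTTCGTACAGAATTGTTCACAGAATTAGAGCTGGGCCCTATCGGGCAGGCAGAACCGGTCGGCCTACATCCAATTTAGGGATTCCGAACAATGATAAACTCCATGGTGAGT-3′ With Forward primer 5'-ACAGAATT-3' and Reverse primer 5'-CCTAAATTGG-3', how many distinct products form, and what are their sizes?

The forward primer ACAGAATT matches the top strand at positions 38–45, 50–57.
The reverse primer's reverse complement is CCAATTTAGG, matching at positions 101–110.
Each forward site pairs with the reverse site to give a product ending at position 110: sizes 73, 61 bp.

Two products: 73 bp, 61 bp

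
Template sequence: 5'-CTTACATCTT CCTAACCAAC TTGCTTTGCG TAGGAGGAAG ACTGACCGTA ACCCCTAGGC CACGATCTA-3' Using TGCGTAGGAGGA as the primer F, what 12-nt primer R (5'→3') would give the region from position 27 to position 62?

The product's 3' end on the top strand is position 62.
The reverse primer anneals to the top strand over positions 51–62, i.e. to ACCCCTAGGCCA.
Its sequence written 5'→3' is the reverse complement: TGGCCTAGGGGT.

5'-TGGCCTAGGGGT-3'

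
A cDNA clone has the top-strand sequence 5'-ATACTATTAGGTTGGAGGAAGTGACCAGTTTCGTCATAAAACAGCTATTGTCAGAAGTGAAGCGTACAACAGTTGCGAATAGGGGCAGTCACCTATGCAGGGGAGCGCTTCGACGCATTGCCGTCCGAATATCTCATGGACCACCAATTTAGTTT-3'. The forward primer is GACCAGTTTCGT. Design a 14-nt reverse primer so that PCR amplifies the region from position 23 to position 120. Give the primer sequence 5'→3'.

The product's 3' end on the top strand is position 120.
The reverse primer anneals to the top strand over positions 107–120, i.e. to GCTTCGACGCATTG.
Its sequence written 5'→3' is the reverse complement: CAATGCGTCGAAGC.

5'-CAATGCGTCGAAGC-3'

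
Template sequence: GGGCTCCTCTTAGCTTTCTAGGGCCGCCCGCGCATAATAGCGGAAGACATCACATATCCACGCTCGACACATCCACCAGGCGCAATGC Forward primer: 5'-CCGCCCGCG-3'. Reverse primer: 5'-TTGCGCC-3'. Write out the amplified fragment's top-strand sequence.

The forward primer matches the template at positions 24–32.
The reverse primer's reverse complement is GGCGCAA, which matches the template at positions 79–85.
The product is the template from position 24 through 85 (62 bp).

5'-CCGCCCGCGCATAATAGCGGAAGACATCACATATCCACGCTCGACACATCCACCAGGCGCAA-3'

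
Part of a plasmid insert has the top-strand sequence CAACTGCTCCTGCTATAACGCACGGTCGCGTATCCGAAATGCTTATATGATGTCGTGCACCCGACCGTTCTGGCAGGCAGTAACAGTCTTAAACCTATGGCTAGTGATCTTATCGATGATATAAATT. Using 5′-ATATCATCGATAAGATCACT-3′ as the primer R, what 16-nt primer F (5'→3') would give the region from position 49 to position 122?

5'-GATGTCGTGCACCCGA-3'

The reverse primer's reverse complement AGTGATCTTATCGATGATAT matches the template at positions 103–122; the product starts at position 49.
The forward primer is identical to the top strand over positions 49–64: GATGTCGTGCACCCGA.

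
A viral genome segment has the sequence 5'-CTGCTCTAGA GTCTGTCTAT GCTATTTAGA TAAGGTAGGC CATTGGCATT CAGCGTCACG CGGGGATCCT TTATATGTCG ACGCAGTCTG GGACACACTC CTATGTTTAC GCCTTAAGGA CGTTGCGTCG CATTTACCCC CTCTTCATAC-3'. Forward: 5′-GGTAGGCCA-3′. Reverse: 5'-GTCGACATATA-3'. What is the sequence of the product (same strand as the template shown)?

5'-GGTAGGCCATTGGCATTCAGCGTCACGCGGGGATCCTTTATATGTCGAC-3'

The forward primer matches the template at positions 34–42.
The reverse primer's reverse complement is TATATGTCGAC, which matches the template at positions 72–82.
The product is the template from position 34 through 82 (49 bp).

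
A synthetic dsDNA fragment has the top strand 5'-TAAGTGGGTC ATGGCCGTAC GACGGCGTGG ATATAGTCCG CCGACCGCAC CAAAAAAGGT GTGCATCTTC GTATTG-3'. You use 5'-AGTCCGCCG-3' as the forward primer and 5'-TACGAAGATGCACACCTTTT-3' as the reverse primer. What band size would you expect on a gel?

The forward primer matches the template at positions 35–43.
The reverse primer's reverse complement is AAAAGGTGTGCATCTTCGTA, which matches the template at positions 54–73.
Product length = (reverse-primer end) − (forward-primer start) + 1 = 73 − 35 + 1 = 39 bp.

39 bp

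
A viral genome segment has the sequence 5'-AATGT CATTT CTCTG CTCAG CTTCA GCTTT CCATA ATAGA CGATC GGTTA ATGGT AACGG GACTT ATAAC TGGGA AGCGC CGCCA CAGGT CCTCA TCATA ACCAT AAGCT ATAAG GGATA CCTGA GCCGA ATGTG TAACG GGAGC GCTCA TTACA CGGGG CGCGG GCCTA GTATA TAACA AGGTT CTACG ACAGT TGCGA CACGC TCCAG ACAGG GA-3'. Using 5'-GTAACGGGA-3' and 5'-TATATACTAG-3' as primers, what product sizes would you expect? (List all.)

The forward primer GTAACGGGA matches the top strand at positions 54–62, 135–143.
The reverse primer's reverse complement is CTAGTATATA, matching at positions 168–177.
Each forward site pairs with the reverse site to give a product ending at position 177: sizes 124, 43 bp.

124 bp, 43 bp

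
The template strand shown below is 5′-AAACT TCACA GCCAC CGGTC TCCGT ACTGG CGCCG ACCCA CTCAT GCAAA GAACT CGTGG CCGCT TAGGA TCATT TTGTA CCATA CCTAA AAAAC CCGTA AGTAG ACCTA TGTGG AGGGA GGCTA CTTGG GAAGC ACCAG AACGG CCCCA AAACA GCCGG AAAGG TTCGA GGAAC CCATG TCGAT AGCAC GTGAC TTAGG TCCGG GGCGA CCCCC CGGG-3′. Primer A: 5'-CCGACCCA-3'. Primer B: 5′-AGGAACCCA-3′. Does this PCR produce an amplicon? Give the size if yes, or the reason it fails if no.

Primer A (CCGACCCA) matches the top strand at positions 33–40 (3' end points downstream).
Primer B (AGGAACCCA) also matches the top strand directly, at positions 170–178 — its reverse complement TGGGTTCCT is not present.
Both primers anneal to the bottom strand with 3' ends pointing the same way, so neither can prime synthesis back toward the other.

No product — both primers anneal to the same strand and extend in the same direction.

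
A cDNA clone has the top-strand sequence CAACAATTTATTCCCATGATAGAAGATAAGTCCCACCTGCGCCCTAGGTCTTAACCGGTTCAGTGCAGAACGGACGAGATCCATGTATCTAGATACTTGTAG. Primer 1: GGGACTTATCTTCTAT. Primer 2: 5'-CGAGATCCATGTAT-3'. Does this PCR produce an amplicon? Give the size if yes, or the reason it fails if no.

No product — the primers' 3' ends point away from each other.

Primer 1 (GGGACTTATCTTCTAT) has reverse complement ATAGAAGATAAGTCCC, which matches the top strand at positions 19–34; primer 1 anneals to the top strand there with its 3' end pointing upstream toward position 19.
Primer 2 (CGAGATCCATGTAT) matches the top strand directly at positions 75–88; it anneals to the bottom strand with its 3' end pointing downstream toward position 88.
The 3' ends diverge (primer 1 extends toward position 1, primer 2 toward position 102), so the primers never converge on a shared product.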